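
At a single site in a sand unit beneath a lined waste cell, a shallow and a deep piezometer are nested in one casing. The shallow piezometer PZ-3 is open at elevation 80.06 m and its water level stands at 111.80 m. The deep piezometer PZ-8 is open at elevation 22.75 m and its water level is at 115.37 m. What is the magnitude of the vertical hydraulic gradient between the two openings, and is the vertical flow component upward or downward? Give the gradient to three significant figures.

|i_v| ≈ 0.0623; vertical flow is upward

Total head at PZ-3: h = 111.80 m (water level in the standpipe).
Total head at PZ-8: h = 115.37 m.
Δh = h(PZ-3) − h(PZ-8) = 111.80 − 115.37 = -3.57 m.
Vertical separation Δz = 80.06 − 22.75 = 57.31 m.
|i_v| = |Δh| / Δz = 3.57 / 57.31 = 0.0623.
Head is higher in the deep piezometer, so vertical flow is upward (discharge condition).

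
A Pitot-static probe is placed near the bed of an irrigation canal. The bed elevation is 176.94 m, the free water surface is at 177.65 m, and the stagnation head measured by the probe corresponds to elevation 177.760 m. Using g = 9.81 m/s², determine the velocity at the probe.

v ≈ 1.47 m/s

Near the bed, under hydrostatic conditions, the piezometric head (z + ψ) equals the free-surface elevation, 177.65 m.
Velocity head = total − piezometric = 177.760 − 177.65 = 0.110 m.
v = √(2g·h_v) = √(2 × 9.81 × 0.110) = 1.47 m/s.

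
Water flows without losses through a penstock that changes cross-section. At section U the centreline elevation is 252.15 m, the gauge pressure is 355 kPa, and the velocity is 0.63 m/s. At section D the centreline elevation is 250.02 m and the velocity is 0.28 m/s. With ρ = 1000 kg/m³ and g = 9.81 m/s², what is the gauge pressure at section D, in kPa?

P₂ ≈ 376 kPa

Pressure head at U: ψ₁ = P₁/(ρg) = 355×1000 / (1000 × 9.81) = 36.19 m.
Velocity heads: v₁²/2g = 0.63²/19.62 = 0.020 m; v₂²/2g = 0.28²/19.62 = 0.004 m.
Total head H = z₁ + ψ₁ + v₁²/2g = 252.15 + 36.19 + 0.020 = 288.36 m.
ψ₂ = H − z₂ − v₂²/2g = 288.36 − 250.02 − 0.004 = 38.34 m.
P₂ = ρgψ₂ = 1000 × 9.81 × 38.34 ≈ 376 kPa.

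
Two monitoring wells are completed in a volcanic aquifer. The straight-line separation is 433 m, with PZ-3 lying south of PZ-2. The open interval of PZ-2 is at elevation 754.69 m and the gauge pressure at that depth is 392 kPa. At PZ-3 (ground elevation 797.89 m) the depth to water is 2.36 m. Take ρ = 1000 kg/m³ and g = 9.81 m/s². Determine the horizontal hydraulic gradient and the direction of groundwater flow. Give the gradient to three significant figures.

Pressure head at PZ-2: ψ = P/(ρg) = 392×1000 / (1000 × 9.81) = 39.96 m.
Total head at PZ-2: h = z + ψ = 754.69 + 39.96 = 794.65 m.
Total head at PZ-3: h = 797.89 − 2.36 = 795.53 m.
Head difference: h(PZ-2) − h(PZ-3) = 794.65 − 795.53 = -0.88 m.
Hydraulic gradient: i = |Δh| / L = 0.88 / 433 = 0.00203.
Flow is from higher to lower head: from PZ-3 toward PZ-2, i.e. toward the north.

i ≈ 0.00203; groundwater flows toward the north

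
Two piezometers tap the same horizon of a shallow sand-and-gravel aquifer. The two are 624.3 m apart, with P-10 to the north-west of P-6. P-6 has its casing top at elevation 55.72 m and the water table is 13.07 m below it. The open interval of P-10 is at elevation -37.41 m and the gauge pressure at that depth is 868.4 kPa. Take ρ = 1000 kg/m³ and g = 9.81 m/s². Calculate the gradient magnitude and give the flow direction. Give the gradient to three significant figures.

i ≈ 0.0136; groundwater flows toward the south-east

Total head at P-6: h = 55.72 − 13.07 = 42.65 m.
Pressure head at P-10: ψ = P/(ρg) = 868.4×1000 / (1000 × 9.81) = 88.52 m.
Total head at P-10: h = z + ψ = -37.41 + 88.52 = 51.11 m.
Head difference: h(P-6) − h(P-10) = 42.65 − 51.11 = -8.46 m.
Hydraulic gradient: i = |Δh| / L = 8.46 / 624.3 = 0.0136.
Flow is from higher to lower head: from P-10 toward P-6, i.e. toward the south-east.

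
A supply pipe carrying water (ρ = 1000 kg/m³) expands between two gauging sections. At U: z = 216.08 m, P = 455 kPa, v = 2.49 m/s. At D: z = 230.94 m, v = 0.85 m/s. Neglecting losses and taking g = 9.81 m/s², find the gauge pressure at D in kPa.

Pressure head at U: ψ₁ = P₁/(ρg) = 455×1000 / (1000 × 9.81) = 46.38 m.
Velocity heads: v₁²/2g = 2.49²/19.62 = 0.316 m; v₂²/2g = 0.85²/19.62 = 0.037 m.
Total head H = z₁ + ψ₁ + v₁²/2g = 216.08 + 46.38 + 0.316 = 262.78 m.
ψ₂ = H − z₂ − v₂²/2g = 262.78 − 230.94 − 0.037 = 31.80 m.
P₂ = ρgψ₂ = 1000 × 9.81 × 31.80 ≈ 312 kPa.

P₂ ≈ 312 kPa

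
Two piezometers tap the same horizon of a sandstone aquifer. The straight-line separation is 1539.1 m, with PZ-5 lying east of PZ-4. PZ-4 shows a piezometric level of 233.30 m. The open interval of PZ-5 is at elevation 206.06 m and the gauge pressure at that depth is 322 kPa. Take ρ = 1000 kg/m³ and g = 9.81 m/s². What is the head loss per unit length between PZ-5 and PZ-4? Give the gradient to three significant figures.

i ≈ 0.00363 m/m

Total head at PZ-4: h = 233.30 m (water level in the piezometer is the total head).
Pressure head at PZ-5: ψ = P/(ρg) = 322×1000 / (1000 × 9.81) = 32.82 m.
Total head at PZ-5: h = z + ψ = 206.06 + 32.82 = 238.88 m.
Head difference: h(PZ-4) − h(PZ-5) = 233.30 − 238.88 = -5.58 m.
Hydraulic gradient: i = |Δh| / L = 5.58 / 1539.1 = 0.00363.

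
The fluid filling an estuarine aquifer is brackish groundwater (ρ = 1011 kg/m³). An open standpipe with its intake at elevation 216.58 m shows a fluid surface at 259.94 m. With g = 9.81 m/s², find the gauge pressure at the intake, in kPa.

Pressure head ψ = h − z = 259.94 − 216.58 = 43.36 m.
P = ρgψ = 1011 × 9.81 × 43.36 = 430041 Pa ≈ 430 kPa.

P ≈ 430 kPa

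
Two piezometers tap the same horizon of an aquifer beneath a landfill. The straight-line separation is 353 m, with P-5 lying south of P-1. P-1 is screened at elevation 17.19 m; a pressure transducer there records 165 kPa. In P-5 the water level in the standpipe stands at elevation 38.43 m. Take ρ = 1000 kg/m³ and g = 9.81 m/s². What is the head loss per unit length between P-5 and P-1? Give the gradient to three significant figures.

i ≈ 0.0125 m/m

Pressure head at P-1: ψ = P/(ρg) = 165×1000 / (1000 × 9.81) = 16.82 m.
Total head at P-1: h = z + ψ = 17.19 + 16.82 = 34.01 m.
Total head at P-5: h = 38.43 m (water level in the piezometer is the total head).
Head difference: h(P-1) − h(P-5) = 34.01 − 38.43 = -4.42 m.
Hydraulic gradient: i = |Δh| / L = 4.42 / 353 = 0.0125.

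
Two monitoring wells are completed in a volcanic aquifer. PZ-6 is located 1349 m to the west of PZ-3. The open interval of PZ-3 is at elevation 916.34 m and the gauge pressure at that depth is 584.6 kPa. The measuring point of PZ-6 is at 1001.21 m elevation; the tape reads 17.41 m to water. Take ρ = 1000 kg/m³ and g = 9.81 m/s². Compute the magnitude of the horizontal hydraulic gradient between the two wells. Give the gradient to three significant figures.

Pressure head at PZ-3: ψ = P/(ρg) = 584.6×1000 / (1000 × 9.81) = 59.59 m.
Total head at PZ-3: h = z + ψ = 916.34 + 59.59 = 975.93 m.
Total head at PZ-6: h = 1001.21 − 17.41 = 983.80 m.
Head difference: h(PZ-3) − h(PZ-6) = 975.93 − 983.80 = -7.87 m.
Hydraulic gradient: i = |Δh| / L = 7.87 / 1349 = 0.00583.

i ≈ 0.00583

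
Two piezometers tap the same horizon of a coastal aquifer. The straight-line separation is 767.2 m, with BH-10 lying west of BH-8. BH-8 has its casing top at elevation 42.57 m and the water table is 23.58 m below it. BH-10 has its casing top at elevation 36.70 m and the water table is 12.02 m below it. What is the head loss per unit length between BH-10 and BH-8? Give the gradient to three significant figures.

i ≈ 0.00742 m/m

Total head at BH-8: h = 42.57 − 23.58 = 18.99 m.
Total head at BH-10: h = 36.70 − 12.02 = 24.68 m.
Head difference: h(BH-8) − h(BH-10) = 18.99 − 24.68 = -5.69 m.
Hydraulic gradient: i = |Δh| / L = 5.69 / 767.2 = 0.00742.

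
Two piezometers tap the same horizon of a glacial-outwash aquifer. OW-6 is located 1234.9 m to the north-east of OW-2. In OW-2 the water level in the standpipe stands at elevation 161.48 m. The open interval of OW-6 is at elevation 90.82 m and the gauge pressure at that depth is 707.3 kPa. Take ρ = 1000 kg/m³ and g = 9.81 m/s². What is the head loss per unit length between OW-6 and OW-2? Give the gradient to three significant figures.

i ≈ 0.00117 m/m

Total head at OW-2: h = 161.48 m (water level in the piezometer is the total head).
Pressure head at OW-6: ψ = P/(ρg) = 707.3×1000 / (1000 × 9.81) = 72.10 m.
Total head at OW-6: h = z + ψ = 90.82 + 72.10 = 162.92 m.
Head difference: h(OW-2) − h(OW-6) = 161.48 − 162.92 = -1.44 m.
Hydraulic gradient: i = |Δh| / L = 1.44 / 1234.9 = 0.00117.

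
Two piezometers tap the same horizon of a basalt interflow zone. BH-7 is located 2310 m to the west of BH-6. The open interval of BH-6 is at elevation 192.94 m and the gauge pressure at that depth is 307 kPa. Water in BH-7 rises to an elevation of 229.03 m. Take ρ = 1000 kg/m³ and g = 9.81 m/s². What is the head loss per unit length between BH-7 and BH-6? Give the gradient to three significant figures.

Pressure head at BH-6: ψ = P/(ρg) = 307×1000 / (1000 × 9.81) = 31.29 m.
Total head at BH-6: h = z + ψ = 192.94 + 31.29 = 224.23 m.
Total head at BH-7: h = 229.03 m (water level in the piezometer is the total head).
Head difference: h(BH-6) − h(BH-7) = 224.23 − 229.03 = -4.80 m.
Hydraulic gradient: i = |Δh| / L = 4.80 / 2310 = 0.00208.

i ≈ 0.00208 m/m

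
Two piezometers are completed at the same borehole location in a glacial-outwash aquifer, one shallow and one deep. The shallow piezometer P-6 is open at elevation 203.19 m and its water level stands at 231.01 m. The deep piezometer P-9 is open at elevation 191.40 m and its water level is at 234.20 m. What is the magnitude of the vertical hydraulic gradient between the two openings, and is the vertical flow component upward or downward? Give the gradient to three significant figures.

Total head at P-6: h = 231.01 m (water level in the standpipe).
Total head at P-9: h = 234.20 m.
Δh = h(P-6) − h(P-9) = 231.01 − 234.20 = -3.19 m.
Vertical separation Δz = 203.19 − 191.40 = 11.79 m.
|i_v| = |Δh| / Δz = 3.19 / 11.79 = 0.271.
Head is higher in the deep piezometer, so vertical flow is upward (discharge condition).

|i_v| ≈ 0.271; vertical flow is upward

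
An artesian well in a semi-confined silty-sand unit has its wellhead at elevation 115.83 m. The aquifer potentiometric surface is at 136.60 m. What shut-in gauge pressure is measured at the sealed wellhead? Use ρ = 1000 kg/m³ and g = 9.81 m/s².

Head above the cap: Δh = 136.60 − 115.83 = 20.77 m.
P = ρgΔh = 1000 × 9.81 × 20.77 = 203754 Pa ≈ 204 kPa.

P ≈ 204 kPa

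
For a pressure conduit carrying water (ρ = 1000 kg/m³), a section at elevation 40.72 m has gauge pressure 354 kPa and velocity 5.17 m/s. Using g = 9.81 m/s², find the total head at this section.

Pressure head ψ = P/(ρg) = 354×1000 / (1000 × 9.81) = 36.09 m.
Velocity head = v²/(2g) = 5.17² / (2 × 9.81) = 1.362 m.
h = z + ψ + v²/(2g) = 40.72 + 36.09 + 1.362 = 78.17 m.

h ≈ 78.17 m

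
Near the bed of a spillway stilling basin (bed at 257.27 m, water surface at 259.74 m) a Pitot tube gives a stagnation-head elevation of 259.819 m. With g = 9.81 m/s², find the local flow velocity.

Near the bed, under hydrostatic conditions, the piezometric head (z + ψ) equals the free-surface elevation, 259.74 m.
Velocity head = total − piezometric = 259.819 − 259.74 = 0.079 m.
v = √(2g·h_v) = √(2 × 9.81 × 0.079) = 1.24 m/s.

v ≈ 1.24 m/s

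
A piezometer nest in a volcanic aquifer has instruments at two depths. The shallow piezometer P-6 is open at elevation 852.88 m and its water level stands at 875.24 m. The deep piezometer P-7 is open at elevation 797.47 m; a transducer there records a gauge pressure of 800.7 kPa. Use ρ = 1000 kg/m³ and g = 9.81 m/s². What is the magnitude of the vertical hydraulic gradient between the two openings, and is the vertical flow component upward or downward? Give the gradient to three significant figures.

Total head at P-6: h = 875.24 m (water level in the standpipe).
Pressure head at P-7: ψ = P/(ρg) = 800.7×1000 / (1000 × 9.81) = 81.62 m.
Total head at P-7: h = z + ψ = 797.47 + 81.62 = 879.09 m.
Δh = h(P-6) − h(P-7) = 875.24 − 879.09 = -3.85 m.
Vertical separation Δz = 852.88 − 797.47 = 55.41 m.
|i_v| = |Δh| / Δz = 3.85 / 55.41 = 0.0695.
Head is higher in the deep piezometer, so vertical flow is upward (discharge condition).

|i_v| ≈ 0.0695; vertical flow is upward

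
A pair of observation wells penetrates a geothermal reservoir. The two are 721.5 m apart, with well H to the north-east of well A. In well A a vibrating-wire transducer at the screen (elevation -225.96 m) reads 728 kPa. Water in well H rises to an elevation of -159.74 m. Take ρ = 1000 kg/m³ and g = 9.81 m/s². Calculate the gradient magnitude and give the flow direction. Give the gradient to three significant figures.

Pressure head at well A: ψ = P/(ρg) = 728×1000 / (1000 × 9.81) = 74.21 m.
Total head at well A: h = z + ψ = -225.96 + 74.21 = -151.75 m.
Total head at well H: h = -159.74 m (water level in the piezometer is the total head).
Head difference: h(well A) − h(well H) = -151.75 − (-159.74) = 7.99 m.
Hydraulic gradient: i = |Δh| / L = 7.99 / 721.5 = 0.0111.
Flow is from higher to lower head: from well A toward well H, i.e. toward the north-east.

i ≈ 0.0111; groundwater flows toward the north-east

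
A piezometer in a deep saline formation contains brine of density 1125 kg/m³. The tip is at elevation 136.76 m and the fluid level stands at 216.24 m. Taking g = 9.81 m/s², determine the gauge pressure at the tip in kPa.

Pressure head ψ = h − z = 216.24 − 136.76 = 79.48 m.
P = ρgψ = 1125 × 9.81 × 79.48 = 877161 Pa ≈ 877 kPa.

P ≈ 877 kPa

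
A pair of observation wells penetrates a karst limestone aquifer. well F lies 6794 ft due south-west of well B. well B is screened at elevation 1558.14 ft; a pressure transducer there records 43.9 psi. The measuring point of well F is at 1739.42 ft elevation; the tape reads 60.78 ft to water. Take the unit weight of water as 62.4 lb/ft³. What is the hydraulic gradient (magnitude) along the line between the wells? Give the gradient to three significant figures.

i ≈ 0.00282

Pressure head at well B: ψ = 144·P/γ = 144 × 43.9 / 62.4 = 101.31 ft.
Total head at well B: h = z + ψ = 1558.14 + 101.31 = 1659.45 ft.
Total head at well F: h = 1739.42 − 60.78 = 1678.64 ft.
Head difference: h(well B) − h(well F) = 1659.45 − 1678.64 = -19.19 ft.
Hydraulic gradient: i = |Δh| / L = 19.19 / 6794 = 0.00282.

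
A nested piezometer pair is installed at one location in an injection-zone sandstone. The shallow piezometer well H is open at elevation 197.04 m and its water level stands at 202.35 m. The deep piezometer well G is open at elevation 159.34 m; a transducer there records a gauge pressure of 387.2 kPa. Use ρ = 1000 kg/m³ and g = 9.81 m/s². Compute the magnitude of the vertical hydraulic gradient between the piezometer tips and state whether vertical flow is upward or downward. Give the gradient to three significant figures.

|i_v| ≈ 0.0939; vertical flow is downward

Total head at well H: h = 202.35 m (water level in the standpipe).
Pressure head at well G: ψ = P/(ρg) = 387.2×1000 / (1000 × 9.81) = 39.47 m.
Total head at well G: h = z + ψ = 159.34 + 39.47 = 198.81 m.
Δh = h(well H) − h(well G) = 202.35 − 198.81 = 3.54 m.
Vertical separation Δz = 197.04 − 159.34 = 37.70 m.
|i_v| = |Δh| / Δz = 3.54 / 37.70 = 0.0939.
Head is higher in the shallow piezometer, so vertical flow is downward (recharge condition).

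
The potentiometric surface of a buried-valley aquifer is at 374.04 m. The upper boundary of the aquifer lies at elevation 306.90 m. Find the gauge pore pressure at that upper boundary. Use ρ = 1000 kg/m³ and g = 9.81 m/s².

P ≈ 659 kPa

Pressure head at the aquifer top: ψ = h − z = 374.04 − 306.90 = 67.14 m.
P = ρgψ = 1000 × 9.81 × 67.14 = 658643 Pa ≈ 659 kPa.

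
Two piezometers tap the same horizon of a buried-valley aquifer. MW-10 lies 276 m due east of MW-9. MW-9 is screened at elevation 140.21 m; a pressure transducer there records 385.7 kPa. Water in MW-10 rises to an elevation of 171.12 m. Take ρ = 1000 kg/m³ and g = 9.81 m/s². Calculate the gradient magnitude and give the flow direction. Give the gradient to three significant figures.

Pressure head at MW-9: ψ = P/(ρg) = 385.7×1000 / (1000 × 9.81) = 39.32 m.
Total head at MW-9: h = z + ψ = 140.21 + 39.32 = 179.53 m.
Total head at MW-10: h = 171.12 m (water level in the piezometer is the total head).
Head difference: h(MW-9) − h(MW-10) = 179.53 − 171.12 = 8.41 m.
Hydraulic gradient: i = |Δh| / L = 8.41 / 276 = 0.0305.
Flow is from higher to lower head: from MW-9 toward MW-10, i.e. toward the east.

i ≈ 0.0305; groundwater flows toward the east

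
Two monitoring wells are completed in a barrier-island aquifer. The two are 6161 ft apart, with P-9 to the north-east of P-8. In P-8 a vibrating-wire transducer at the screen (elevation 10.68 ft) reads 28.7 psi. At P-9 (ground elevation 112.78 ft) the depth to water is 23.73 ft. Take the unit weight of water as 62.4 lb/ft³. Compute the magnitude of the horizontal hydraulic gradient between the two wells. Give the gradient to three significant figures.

i ≈ 0.00197

Pressure head at P-8: ψ = 144·P/γ = 144 × 28.7 / 62.4 = 66.23 ft.
Total head at P-8: h = z + ψ = 10.68 + 66.23 = 76.91 ft.
Total head at P-9: h = 112.78 − 23.73 = 89.05 ft.
Head difference: h(P-8) − h(P-9) = 76.91 − 89.05 = -12.14 ft.
Hydraulic gradient: i = |Δh| / L = 12.14 / 6161 = 0.00197.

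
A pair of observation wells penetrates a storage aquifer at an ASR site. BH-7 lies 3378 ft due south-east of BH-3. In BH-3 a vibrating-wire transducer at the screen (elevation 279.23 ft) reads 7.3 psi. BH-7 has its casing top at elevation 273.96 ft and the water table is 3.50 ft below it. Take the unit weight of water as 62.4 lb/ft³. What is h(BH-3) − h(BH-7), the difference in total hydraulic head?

Pressure head at BH-3: ψ = 144·P/γ = 144 × 7.3 / 62.4 = 16.85 ft.
Total head at BH-3: h = z + ψ = 279.23 + 16.85 = 296.08 ft.
Total head at BH-7: h = 273.96 − 3.50 = 270.46 ft.
Head difference: h(BH-3) − h(BH-7) = 296.08 − 270.46 = 25.62 ft.

Δh ≈ 25.62 ft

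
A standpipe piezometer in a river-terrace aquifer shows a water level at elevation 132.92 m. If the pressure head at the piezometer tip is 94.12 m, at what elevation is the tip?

z ≈ 38.80 m

z = h − ψ = 132.92 − 94.12 = 38.80 m.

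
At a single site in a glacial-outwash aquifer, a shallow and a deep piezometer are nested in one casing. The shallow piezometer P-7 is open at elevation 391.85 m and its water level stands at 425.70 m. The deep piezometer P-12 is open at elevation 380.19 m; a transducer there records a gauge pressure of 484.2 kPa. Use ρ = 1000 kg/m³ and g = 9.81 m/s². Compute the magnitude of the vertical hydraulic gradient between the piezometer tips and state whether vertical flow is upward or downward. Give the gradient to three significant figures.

|i_v| ≈ 0.330; vertical flow is upward

Total head at P-7: h = 425.70 m (water level in the standpipe).
Pressure head at P-12: ψ = P/(ρg) = 484.2×1000 / (1000 × 9.81) = 49.36 m.
Total head at P-12: h = z + ψ = 380.19 + 49.36 = 429.55 m.
Δh = h(P-7) − h(P-12) = 425.70 − 429.55 = -3.85 m.
Vertical separation Δz = 391.85 − 380.19 = 11.66 m.
|i_v| = |Δh| / Δz = 3.85 / 11.66 = 0.330.
Head is higher in the deep piezometer, so vertical flow is upward (discharge condition).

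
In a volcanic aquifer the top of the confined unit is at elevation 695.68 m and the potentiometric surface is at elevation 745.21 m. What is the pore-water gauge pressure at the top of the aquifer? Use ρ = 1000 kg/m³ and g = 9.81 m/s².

Pressure head at the aquifer top: ψ = h − z = 745.21 − 695.68 = 49.53 m.
P = ρgψ = 1000 × 9.81 × 49.53 = 485889 Pa ≈ 486 kPa.

P ≈ 486 kPa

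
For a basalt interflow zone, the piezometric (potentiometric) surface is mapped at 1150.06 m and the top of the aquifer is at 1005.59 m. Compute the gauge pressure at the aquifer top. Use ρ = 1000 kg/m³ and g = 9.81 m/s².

P ≈ 1420 kPa

Pressure head at the aquifer top: ψ = h − z = 1150.06 − 1005.59 = 144.47 m.
P = ρgψ = 1000 × 9.81 × 144.47 = 1417251 Pa ≈ 1420 kPa.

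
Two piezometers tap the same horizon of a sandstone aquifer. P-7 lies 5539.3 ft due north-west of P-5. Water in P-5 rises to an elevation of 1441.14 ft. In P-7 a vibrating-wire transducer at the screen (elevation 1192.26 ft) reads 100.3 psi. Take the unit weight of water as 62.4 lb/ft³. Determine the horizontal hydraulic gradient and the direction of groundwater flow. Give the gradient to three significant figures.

Total head at P-5: h = 1441.14 ft (water level in the piezometer is the total head).
Pressure head at P-7: ψ = 144·P/γ = 144 × 100.3 / 62.4 = 231.46 ft.
Total head at P-7: h = z + ψ = 1192.26 + 231.46 = 1423.72 ft.
Head difference: h(P-5) − h(P-7) = 1441.14 − 1423.72 = 17.42 ft.
Hydraulic gradient: i = |Δh| / L = 17.42 / 5539.3 = 0.00314.
Flow is from higher to lower head: from P-5 toward P-7, i.e. toward the north-west.

i ≈ 0.00314; groundwater flows toward the north-west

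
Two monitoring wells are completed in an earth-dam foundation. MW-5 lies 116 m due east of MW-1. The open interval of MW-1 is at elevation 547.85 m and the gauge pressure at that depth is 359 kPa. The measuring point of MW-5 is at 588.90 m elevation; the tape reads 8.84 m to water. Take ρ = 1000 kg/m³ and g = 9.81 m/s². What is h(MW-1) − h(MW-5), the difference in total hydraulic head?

Pressure head at MW-1: ψ = P/(ρg) = 359×1000 / (1000 × 9.81) = 36.60 m.
Total head at MW-1: h = z + ψ = 547.85 + 36.60 = 584.45 m.
Total head at MW-5: h = 588.90 − 8.84 = 580.06 m.
Head difference: h(MW-1) − h(MW-5) = 584.45 − 580.06 = 4.39 m.

Δh ≈ 4.39 m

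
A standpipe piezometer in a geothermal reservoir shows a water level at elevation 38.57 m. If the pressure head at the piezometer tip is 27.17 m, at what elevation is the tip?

z = h − ψ = 38.57 − 27.17 = 11.40 m.

z ≈ 11.40 m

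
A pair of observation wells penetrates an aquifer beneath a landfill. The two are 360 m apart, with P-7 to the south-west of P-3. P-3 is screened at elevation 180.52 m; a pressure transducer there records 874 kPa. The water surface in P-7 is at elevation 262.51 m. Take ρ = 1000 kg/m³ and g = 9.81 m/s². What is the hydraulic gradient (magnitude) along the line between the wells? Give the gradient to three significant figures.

Pressure head at P-3: ψ = P/(ρg) = 874×1000 / (1000 × 9.81) = 89.09 m.
Total head at P-3: h = z + ψ = 180.52 + 89.09 = 269.61 m.
Total head at P-7: h = 262.51 m (water level in the piezometer is the total head).
Head difference: h(P-3) − h(P-7) = 269.61 − 262.51 = 7.10 m.
Hydraulic gradient: i = |Δh| / L = 7.10 / 360 = 0.0197.

i ≈ 0.0197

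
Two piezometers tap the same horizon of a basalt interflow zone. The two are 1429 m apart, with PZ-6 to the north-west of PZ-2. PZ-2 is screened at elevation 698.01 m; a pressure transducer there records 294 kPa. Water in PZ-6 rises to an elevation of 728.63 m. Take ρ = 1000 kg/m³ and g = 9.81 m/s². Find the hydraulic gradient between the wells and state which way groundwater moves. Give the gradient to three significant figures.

Pressure head at PZ-2: ψ = P/(ρg) = 294×1000 / (1000 × 9.81) = 29.97 m.
Total head at PZ-2: h = z + ψ = 698.01 + 29.97 = 727.98 m.
Total head at PZ-6: h = 728.63 m (water level in the piezometer is the total head).
Head difference: h(PZ-2) − h(PZ-6) = 727.98 − 728.63 = -0.65 m.
Hydraulic gradient: i = |Δh| / L = 0.65 / 1429 = 0.000455.
Flow is from higher to lower head: from PZ-6 toward PZ-2, i.e. toward the south-east.

i ≈ 0.000455; groundwater flows toward the south-east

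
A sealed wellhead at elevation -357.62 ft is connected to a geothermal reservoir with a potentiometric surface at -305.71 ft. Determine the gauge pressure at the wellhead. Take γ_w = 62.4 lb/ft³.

Head above the cap: Δh = -305.71 − (-357.62) = 51.91 ft.
P = γΔh/144 = 62.4 × 51.91 / 144 = 22.5 psi.

P ≈ 22.5 psi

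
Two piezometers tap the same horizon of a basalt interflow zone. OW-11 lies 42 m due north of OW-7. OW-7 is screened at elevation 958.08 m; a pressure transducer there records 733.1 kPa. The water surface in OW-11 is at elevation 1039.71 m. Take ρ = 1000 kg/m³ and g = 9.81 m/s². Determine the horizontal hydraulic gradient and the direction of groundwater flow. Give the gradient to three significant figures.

Pressure head at OW-7: ψ = P/(ρg) = 733.1×1000 / (1000 × 9.81) = 74.73 m.
Total head at OW-7: h = z + ψ = 958.08 + 74.73 = 1032.81 m.
Total head at OW-11: h = 1039.71 m (water level in the piezometer is the total head).
Head difference: h(OW-7) − h(OW-11) = 1032.81 − 1039.71 = -6.90 m.
Hydraulic gradient: i = |Δh| / L = 6.90 / 42 = 0.164.
Flow is from higher to lower head: from OW-11 toward OW-7, i.e. toward the south.

i ≈ 0.164; groundwater flows toward the south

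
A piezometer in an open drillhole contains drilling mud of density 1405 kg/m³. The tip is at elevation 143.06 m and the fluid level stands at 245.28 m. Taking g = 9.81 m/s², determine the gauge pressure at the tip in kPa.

Pressure head ψ = h − z = 245.28 − 143.06 = 102.22 m.
P = ρgψ = 1405 × 9.81 × 102.22 = 1408903 Pa ≈ 1410 kPa.

P ≈ 1410 kPa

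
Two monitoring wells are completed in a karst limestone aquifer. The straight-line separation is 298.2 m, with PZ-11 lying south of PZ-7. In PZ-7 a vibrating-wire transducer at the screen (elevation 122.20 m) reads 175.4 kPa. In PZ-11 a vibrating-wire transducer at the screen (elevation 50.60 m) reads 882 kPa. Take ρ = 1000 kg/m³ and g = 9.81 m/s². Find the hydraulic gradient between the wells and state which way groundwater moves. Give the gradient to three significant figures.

Pressure head at PZ-7: ψ = P/(ρg) = 175.4×1000 / (1000 × 9.81) = 17.88 m.
Total head at PZ-7: h = z + ψ = 122.20 + 17.88 = 140.08 m.
Pressure head at PZ-11: ψ = P/(ρg) = 882×1000 / (1000 × 9.81) = 89.91 m.
Total head at PZ-11: h = z + ψ = 50.60 + 89.91 = 140.51 m.
Head difference: h(PZ-7) − h(PZ-11) = 140.08 − 140.51 = -0.43 m.
Hydraulic gradient: i = |Δh| / L = 0.43 / 298.2 = 0.00144.
Flow is from higher to lower head: from PZ-11 toward PZ-7, i.e. toward the north.

i ≈ 0.00144; groundwater flows toward the north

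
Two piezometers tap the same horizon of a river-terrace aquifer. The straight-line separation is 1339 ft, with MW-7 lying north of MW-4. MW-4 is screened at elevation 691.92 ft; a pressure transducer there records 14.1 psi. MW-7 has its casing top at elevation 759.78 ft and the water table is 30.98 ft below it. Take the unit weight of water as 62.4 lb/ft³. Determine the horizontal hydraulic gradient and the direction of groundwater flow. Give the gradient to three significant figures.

i ≈ 0.00324; groundwater flows toward the south

Pressure head at MW-4: ψ = 144·P/γ = 144 × 14.1 / 62.4 = 32.54 ft.
Total head at MW-4: h = z + ψ = 691.92 + 32.54 = 724.46 ft.
Total head at MW-7: h = 759.78 − 30.98 = 728.80 ft.
Head difference: h(MW-4) − h(MW-7) = 724.46 − 728.80 = -4.34 ft.
Hydraulic gradient: i = |Δh| / L = 4.34 / 1339 = 0.00324.
Flow is from higher to lower head: from MW-7 toward MW-4, i.e. toward the south.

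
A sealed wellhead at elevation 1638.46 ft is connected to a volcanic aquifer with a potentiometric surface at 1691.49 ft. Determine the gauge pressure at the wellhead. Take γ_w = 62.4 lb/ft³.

P ≈ 23.0 psi

Head above the cap: Δh = 1691.49 − 1638.46 = 53.03 ft.
P = γΔh/144 = 62.4 × 53.03 / 144 = 23.0 psi.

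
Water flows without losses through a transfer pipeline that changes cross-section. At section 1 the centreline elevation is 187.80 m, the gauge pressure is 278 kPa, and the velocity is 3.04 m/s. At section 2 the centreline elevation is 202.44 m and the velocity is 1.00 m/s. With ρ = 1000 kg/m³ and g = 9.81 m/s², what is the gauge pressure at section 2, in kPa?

Pressure head at 1: ψ₁ = P₁/(ρg) = 278×1000 / (1000 × 9.81) = 28.34 m.
Velocity heads: v₁²/2g = 3.04²/19.62 = 0.471 m; v₂²/2g = 1.00²/19.62 = 0.051 m.
Total head H = z₁ + ψ₁ + v₁²/2g = 187.80 + 28.34 + 0.471 = 216.61 m.
ψ₂ = H − z₂ − v₂²/2g = 216.61 − 202.44 − 0.051 = 14.12 m.
P₂ = ρgψ₂ = 1000 × 9.81 × 14.12 ≈ 139 kPa.

P₂ ≈ 139 kPa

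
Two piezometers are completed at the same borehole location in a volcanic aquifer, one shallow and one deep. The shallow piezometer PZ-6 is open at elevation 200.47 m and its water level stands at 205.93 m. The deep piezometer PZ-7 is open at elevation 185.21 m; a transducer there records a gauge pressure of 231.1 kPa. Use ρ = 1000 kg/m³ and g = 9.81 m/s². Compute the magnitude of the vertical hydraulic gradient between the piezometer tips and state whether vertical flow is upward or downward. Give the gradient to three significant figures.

Total head at PZ-6: h = 205.93 m (water level in the standpipe).
Pressure head at PZ-7: ψ = P/(ρg) = 231.1×1000 / (1000 × 9.81) = 23.56 m.
Total head at PZ-7: h = z + ψ = 185.21 + 23.56 = 208.77 m.
Δh = h(PZ-6) − h(PZ-7) = 205.93 − 208.77 = -2.84 m.
Vertical separation Δz = 200.47 − 185.21 = 15.26 m.
|i_v| = |Δh| / Δz = 2.84 / 15.26 = 0.186.
Head is higher in the deep piezometer, so vertical flow is upward (discharge condition).

|i_v| ≈ 0.186; vertical flow is upward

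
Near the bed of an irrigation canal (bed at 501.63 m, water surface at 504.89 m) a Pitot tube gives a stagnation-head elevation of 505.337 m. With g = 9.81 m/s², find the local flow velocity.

v ≈ 2.96 m/s

Near the bed, under hydrostatic conditions, the piezometric head (z + ψ) equals the free-surface elevation, 504.89 m.
Velocity head = total − piezometric = 505.337 − 504.89 = 0.447 m.
v = √(2g·h_v) = √(2 × 9.81 × 0.447) = 2.96 m/s.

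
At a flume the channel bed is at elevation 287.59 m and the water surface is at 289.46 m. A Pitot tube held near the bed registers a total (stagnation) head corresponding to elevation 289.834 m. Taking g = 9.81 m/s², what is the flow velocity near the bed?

v ≈ 2.71 m/s

Near the bed, under hydrostatic conditions, the piezometric head (z + ψ) equals the free-surface elevation, 289.46 m.
Velocity head = total − piezometric = 289.834 − 289.46 = 0.374 m.
v = √(2g·h_v) = √(2 × 9.81 × 0.374) = 2.71 m/s.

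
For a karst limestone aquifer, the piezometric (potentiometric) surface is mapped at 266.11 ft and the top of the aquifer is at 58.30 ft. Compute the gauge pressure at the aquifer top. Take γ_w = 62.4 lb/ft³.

P ≈ 90.1 psi

Pressure head at the aquifer top: ψ = h − z = 266.11 − 58.30 = 207.81 ft.
P = γψ/144 = 62.4 × 207.81 / 144 = 90.1 psi.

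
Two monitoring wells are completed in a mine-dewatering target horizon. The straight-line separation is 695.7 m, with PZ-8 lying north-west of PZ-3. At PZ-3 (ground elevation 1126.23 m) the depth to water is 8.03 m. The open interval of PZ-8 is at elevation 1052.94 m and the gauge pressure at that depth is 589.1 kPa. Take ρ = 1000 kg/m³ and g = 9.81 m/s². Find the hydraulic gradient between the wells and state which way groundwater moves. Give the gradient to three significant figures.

Total head at PZ-3: h = 1126.23 − 8.03 = 1118.20 m.
Pressure head at PZ-8: ψ = P/(ρg) = 589.1×1000 / (1000 × 9.81) = 60.05 m.
Total head at PZ-8: h = z + ψ = 1052.94 + 60.05 = 1112.99 m.
Head difference: h(PZ-3) − h(PZ-8) = 1118.20 − 1112.99 = 5.21 m.
Hydraulic gradient: i = |Δh| / L = 5.21 / 695.7 = 0.00749.
Flow is from higher to lower head: from PZ-3 toward PZ-8, i.e. toward the north-west.

i ≈ 0.00749; groundwater flows toward the north-west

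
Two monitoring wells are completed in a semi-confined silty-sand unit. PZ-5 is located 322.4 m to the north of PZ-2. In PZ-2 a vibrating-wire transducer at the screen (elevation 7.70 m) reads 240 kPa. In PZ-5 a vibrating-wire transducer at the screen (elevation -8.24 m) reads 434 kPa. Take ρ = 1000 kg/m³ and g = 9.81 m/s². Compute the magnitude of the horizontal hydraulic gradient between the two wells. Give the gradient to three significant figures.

i ≈ 0.0119

Pressure head at PZ-2: ψ = P/(ρg) = 240×1000 / (1000 × 9.81) = 24.46 m.
Total head at PZ-2: h = z + ψ = 7.70 + 24.46 = 32.16 m.
Pressure head at PZ-5: ψ = P/(ρg) = 434×1000 / (1000 × 9.81) = 44.24 m.
Total head at PZ-5: h = z + ψ = -8.24 + 44.24 = 36.00 m.
Head difference: h(PZ-2) − h(PZ-5) = 32.16 − 36.00 = -3.84 m.
Hydraulic gradient: i = |Δh| / L = 3.84 / 322.4 = 0.0119.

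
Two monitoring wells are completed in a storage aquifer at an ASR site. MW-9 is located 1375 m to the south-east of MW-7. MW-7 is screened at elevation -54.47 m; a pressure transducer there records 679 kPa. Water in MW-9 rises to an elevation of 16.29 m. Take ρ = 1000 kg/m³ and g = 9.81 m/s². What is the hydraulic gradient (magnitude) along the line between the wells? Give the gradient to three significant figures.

Pressure head at MW-7: ψ = P/(ρg) = 679×1000 / (1000 × 9.81) = 69.22 m.
Total head at MW-7: h = z + ψ = -54.47 + 69.22 = 14.75 m.
Total head at MW-9: h = 16.29 m (water level in the piezometer is the total head).
Head difference: h(MW-7) − h(MW-9) = 14.75 − 16.29 = -1.54 m.
Hydraulic gradient: i = |Δh| / L = 1.54 / 1375 = 0.00112.

i ≈ 0.00112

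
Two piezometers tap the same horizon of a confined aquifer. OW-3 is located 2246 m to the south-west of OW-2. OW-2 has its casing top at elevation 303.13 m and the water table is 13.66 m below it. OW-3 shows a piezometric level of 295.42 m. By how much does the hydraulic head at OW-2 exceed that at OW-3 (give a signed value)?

Total head at OW-2: h = 303.13 − 13.66 = 289.47 m.
Total head at OW-3: h = 295.42 m (water level in the piezometer is the total head).
Head difference: h(OW-2) − h(OW-3) = 289.47 − 295.42 = -5.95 m.

Δh ≈ -5.95 m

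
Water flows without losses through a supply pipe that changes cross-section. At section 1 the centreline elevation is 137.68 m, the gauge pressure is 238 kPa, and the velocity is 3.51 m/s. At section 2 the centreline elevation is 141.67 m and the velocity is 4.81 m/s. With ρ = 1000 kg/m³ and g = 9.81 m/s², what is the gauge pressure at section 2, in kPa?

P₂ ≈ 193 kPa

Pressure head at 1: ψ₁ = P₁/(ρg) = 238×1000 / (1000 × 9.81) = 24.26 m.
Velocity heads: v₁²/2g = 3.51²/19.62 = 0.628 m; v₂²/2g = 4.81²/19.62 = 1.179 m.
Total head H = z₁ + ψ₁ + v₁²/2g = 137.68 + 24.26 + 0.628 = 162.57 m.
ψ₂ = H − z₂ − v₂²/2g = 162.57 − 141.67 − 1.179 = 19.72 m.
P₂ = ρgψ₂ = 1000 × 9.81 × 19.72 ≈ 193 kPa.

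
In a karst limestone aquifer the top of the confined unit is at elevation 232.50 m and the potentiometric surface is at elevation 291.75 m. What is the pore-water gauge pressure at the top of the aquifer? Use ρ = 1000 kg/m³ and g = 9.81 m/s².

P ≈ 581 kPa

Pressure head at the aquifer top: ψ = h − z = 291.75 − 232.50 = 59.25 m.
P = ρgψ = 1000 × 9.81 × 59.25 = 581242 Pa ≈ 581 kPa.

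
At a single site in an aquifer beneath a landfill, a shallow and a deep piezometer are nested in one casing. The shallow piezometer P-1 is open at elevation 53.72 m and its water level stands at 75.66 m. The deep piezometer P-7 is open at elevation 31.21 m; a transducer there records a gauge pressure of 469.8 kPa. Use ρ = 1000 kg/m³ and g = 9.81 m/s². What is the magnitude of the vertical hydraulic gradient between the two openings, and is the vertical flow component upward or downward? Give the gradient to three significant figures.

Total head at P-1: h = 75.66 m (water level in the standpipe).
Pressure head at P-7: ψ = P/(ρg) = 469.8×1000 / (1000 × 9.81) = 47.89 m.
Total head at P-7: h = z + ψ = 31.21 + 47.89 = 79.10 m.
Δh = h(P-1) − h(P-7) = 75.66 − 79.10 = -3.44 m.
Vertical separation Δz = 53.72 − 31.21 = 22.51 m.
|i_v| = |Δh| / Δz = 3.44 / 22.51 = 0.153.
Head is higher in the deep piezometer, so vertical flow is upward (discharge condition).

|i_v| ≈ 0.153; vertical flow is upward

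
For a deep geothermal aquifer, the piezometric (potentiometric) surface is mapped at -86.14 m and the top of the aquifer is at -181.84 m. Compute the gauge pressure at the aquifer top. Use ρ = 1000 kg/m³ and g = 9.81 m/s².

P ≈ 939 kPa

Pressure head at the aquifer top: ψ = h − z = -86.14 − (-181.84) = 95.70 m.
P = ρgψ = 1000 × 9.81 × 95.70 = 938817 Pa ≈ 939 kPa.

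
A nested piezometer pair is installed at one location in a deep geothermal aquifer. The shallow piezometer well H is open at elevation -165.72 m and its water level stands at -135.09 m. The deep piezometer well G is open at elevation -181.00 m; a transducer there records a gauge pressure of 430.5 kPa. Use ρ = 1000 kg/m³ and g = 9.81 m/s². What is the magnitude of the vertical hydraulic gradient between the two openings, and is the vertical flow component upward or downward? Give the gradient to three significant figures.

|i_v| ≈ 0.133; vertical flow is downward

Total head at well H: h = -135.09 m (water level in the standpipe).
Pressure head at well G: ψ = P/(ρg) = 430.5×1000 / (1000 × 9.81) = 43.88 m.
Total head at well G: h = z + ψ = -181.00 + 43.88 = -137.12 m.
Δh = h(well H) − h(well G) = -135.09 − (-137.12) = 2.03 m.
Vertical separation Δz = -165.72 − (-181.00) = 15.28 m.
|i_v| = |Δh| / Δz = 2.03 / 15.28 = 0.133.
Head is higher in the shallow piezometer, so vertical flow is downward (recharge condition).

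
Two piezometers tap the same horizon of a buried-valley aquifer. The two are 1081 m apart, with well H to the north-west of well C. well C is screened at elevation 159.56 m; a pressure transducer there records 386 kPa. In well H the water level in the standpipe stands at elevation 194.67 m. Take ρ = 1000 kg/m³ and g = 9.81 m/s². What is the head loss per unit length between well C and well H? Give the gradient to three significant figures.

Pressure head at well C: ψ = P/(ρg) = 386×1000 / (1000 × 9.81) = 39.35 m.
Total head at well C: h = z + ψ = 159.56 + 39.35 = 198.91 m.
Total head at well H: h = 194.67 m (water level in the piezometer is the total head).
Head difference: h(well C) − h(well H) = 198.91 − 194.67 = 4.24 m.
Hydraulic gradient: i = |Δh| / L = 4.24 / 1081 = 0.00392.

i ≈ 0.00392 m/m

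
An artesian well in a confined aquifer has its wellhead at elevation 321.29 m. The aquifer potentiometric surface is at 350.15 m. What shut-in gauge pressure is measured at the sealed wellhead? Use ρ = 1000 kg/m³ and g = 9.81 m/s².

P ≈ 283 kPa

Head above the cap: Δh = 350.15 − 321.29 = 28.86 m.
P = ρgΔh = 1000 × 9.81 × 28.86 = 283117 Pa ≈ 283 kPa.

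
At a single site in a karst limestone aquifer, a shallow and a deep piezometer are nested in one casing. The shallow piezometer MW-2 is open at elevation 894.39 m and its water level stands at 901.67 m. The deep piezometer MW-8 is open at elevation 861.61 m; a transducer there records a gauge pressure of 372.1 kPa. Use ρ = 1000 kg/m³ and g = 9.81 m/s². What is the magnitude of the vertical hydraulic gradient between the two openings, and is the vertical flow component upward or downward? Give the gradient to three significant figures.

Total head at MW-2: h = 901.67 m (water level in the standpipe).
Pressure head at MW-8: ψ = P/(ρg) = 372.1×1000 / (1000 × 9.81) = 37.93 m.
Total head at MW-8: h = z + ψ = 861.61 + 37.93 = 899.54 m.
Δh = h(MW-2) − h(MW-8) = 901.67 − 899.54 = 2.13 m.
Vertical separation Δz = 894.39 − 861.61 = 32.78 m.
|i_v| = |Δh| / Δz = 2.13 / 32.78 = 0.0650.
Head is higher in the shallow piezometer, so vertical flow is downward (recharge condition).

|i_v| ≈ 0.0650; vertical flow is downward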